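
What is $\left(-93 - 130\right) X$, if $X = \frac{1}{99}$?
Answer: $- \frac{223}{99} \approx -2.2525$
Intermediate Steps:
$X = \frac{1}{99} \approx 0.010101$
$\left(-93 - 130\right) X = \left(-93 - 130\right) \frac{1}{99} = \left(-223\right) \frac{1}{99} = - \frac{223}{99}$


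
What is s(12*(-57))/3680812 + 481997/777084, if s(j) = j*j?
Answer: 534425938367/715075028052 ≈ 0.74737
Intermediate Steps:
s(j) = j**2
s(12*(-57))/3680812 + 481997/777084 = (12*(-57))**2/3680812 + 481997/777084 = (-684)**2*(1/3680812) + 481997*(1/777084) = 467856*(1/3680812) + 481997/777084 = 116964/920203 + 481997/777084 = 534425938367/715075028052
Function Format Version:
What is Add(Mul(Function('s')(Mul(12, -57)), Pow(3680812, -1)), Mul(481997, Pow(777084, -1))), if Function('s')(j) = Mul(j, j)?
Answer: Rational(534425938367, 715075028052) ≈ 0.74737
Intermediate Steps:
Function('s')(j) = Pow(j, 2)
Add(Mul(Function('s')(Mul(12, -57)), Pow(3680812, -1)), Mul(481997, Pow(777084, -1))) = Add(Mul(Pow(Mul(12, -57), 2), Pow(3680812, -1)), Mul(481997, Pow(777084, -1))) = Add(Mul(Pow(-684, 2), Rational(1, 3680812)), Mul(481997, Rational(1, 777084))) = Add(Mul(467856, Rational(1, 3680812)), Rational(481997, 777084)) = Add(Rational(116964, 920203), Rational(481997, 777084)) = Rational(534425938367, 715075028052)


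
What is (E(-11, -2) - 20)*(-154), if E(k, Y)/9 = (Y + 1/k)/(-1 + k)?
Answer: 5677/2 ≈ 2838.5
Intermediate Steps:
E(k, Y) = 9*(Y + 1/k)/(-1 + k) (E(k, Y) = 9*((Y + 1/k)/(-1 + k)) = 9*(Y + 1/k)/(-1 + k))
(E(-11, -2) - 20)*(-154) = (9*(1 - 2*(-11))/(-11*(-1 - 11)) - 20)*(-154) = (9*(-1/11)*(1 + 22)/(-12) - 20)*(-154) = (9*(-1/11)*(-1/12)*23 - 20)*(-154) = (69/44 - 20)*(-154) = -811/44*(-154) = 5677/2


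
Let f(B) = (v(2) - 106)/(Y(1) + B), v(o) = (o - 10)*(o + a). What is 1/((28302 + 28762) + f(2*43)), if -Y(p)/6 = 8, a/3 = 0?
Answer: 19/1084155 ≈ 1.7525e-5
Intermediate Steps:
a = 0 (a = 3*0 = 0)
Y(p) = -48 (Y(p) = -6*8 = -48)
v(o) = o*(-10 + o) (v(o) = (o - 10)*(o + 0) = (-10 + o)*o = o*(-10 + o))
f(B) = -122/(-48 + B) (f(B) = (2*(-10 + 2) - 106)/(-48 + B) = (2*(-8) - 106)/(-48 + B) = (-16 - 106)/(-48 + B) = -122/(-48 + B))
1/((28302 + 28762) + f(2*43)) = 1/((28302 + 28762) - 122/(-48 + 2*43)) = 1/(57064 - 122/(-48 + 86)) = 1/(57064 - 122/38) = 1/(57064 - 122*1/38) = 1/(57064 - 61/19) = 1/(1084155/19) = 19/1084155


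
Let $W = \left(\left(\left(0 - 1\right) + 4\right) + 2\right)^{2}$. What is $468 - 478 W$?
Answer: $-11482$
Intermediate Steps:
$W = 25$ ($W = \left(\left(-1 + 4\right) + 2\right)^{2} = \left(3 + 2\right)^{2} = 5^{2} = 25$)
$468 - 478 W = 468 - 11950 = -11482$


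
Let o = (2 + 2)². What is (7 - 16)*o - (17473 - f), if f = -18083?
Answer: -35700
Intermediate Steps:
o = 16 (o = 4² = 16)
(7 - 16)*o - (17473 - f) = (7 - 16)*16 - (17473 - 1*(-18083)) = -9*16 - (17473 + 18083) = -144 - 1*35556 = -144 - 35556 = -35700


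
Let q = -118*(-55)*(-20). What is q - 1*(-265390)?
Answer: 135590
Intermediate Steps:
q = -129800 (q = 6490*(-20) = -129800)
q - 1*(-265390) = -129800 - 1*(-265390) = -129800 + 265390 = 135590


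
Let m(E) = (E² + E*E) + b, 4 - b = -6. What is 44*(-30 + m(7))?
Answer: 3432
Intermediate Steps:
b = 10 (b = 4 - 1*(-6) = 4 + 6 = 10)
m(E) = 10 + 2*E² (m(E) = (E² + E*E) + 10 = (E² + E²) + 10 = 2*E² + 10 = 10 + 2*E²)
44*(-30 + m(7)) = 44*(-30 + (10 + 2*7²)) = 44*(-30 + (10 + 2*49)) = 44*(-30 + (10 + 98)) = 44*(-30 + 108) = 44*78 = 3432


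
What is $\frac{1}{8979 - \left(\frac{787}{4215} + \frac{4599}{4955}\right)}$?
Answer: $\frac{4177065}{37501209761} \approx 0.00011138$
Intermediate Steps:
$\frac{1}{8979 - \left(\frac{787}{4215} + \frac{4599}{4955}\right)} = \frac{1}{8979 - \frac{4656874}{4177065}} = \frac{1}{\frac{37501209761}{4177065}} = \frac{4177065}{37501209761}$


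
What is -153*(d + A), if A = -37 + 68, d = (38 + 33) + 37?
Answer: -21267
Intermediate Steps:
d = 108 (d = 71 + 37 = 108)
A = 31
-153*(d + A) = -153*(108 + 31) = -153*139 = -21267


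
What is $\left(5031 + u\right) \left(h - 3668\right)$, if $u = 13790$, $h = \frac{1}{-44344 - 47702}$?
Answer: $- \frac{219118449121}{3174} \approx -6.9035 \cdot 10^{7}$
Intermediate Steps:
$h = - \frac{1}{92046}$ ($h = \frac{1}{-92046} = - \frac{1}{92046} \approx -1.0864 \cdot 10^{-5}$)
$\left(5031 + u\right) \left(h - 3668\right) = \left(5031 + 13790\right) \left(- \frac{1}{92046} - 3668\right) = 18821 \left(- \frac{337624729}{92046}\right) = - \frac{219118449121}{3174}$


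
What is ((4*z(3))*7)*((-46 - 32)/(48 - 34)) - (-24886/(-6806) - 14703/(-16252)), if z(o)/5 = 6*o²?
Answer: -2329722276665/55305556 ≈ -42125.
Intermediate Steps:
z(o) = 30*o² (z(o) = 5*(6*o²) = 30*o²)
((4*z(3))*7)*((-46 - 32)/(48 - 34)) - (-24886/(-6806) - 14703/(-16252)) = ((4*(30*3²))*7)*((-46 - 32)/(48 - 34)) - (-24886/(-6806) - 14703/(-16252)) = ((4*(30*9))*7)*(-78/14) - (-24886*(-1/6806) - 14703*(-1/16252)) = ((4*270)*7)*(-78*1/14) - (12443/3403 + 14703/16252) = (1080*7)*(-39/7) - 1*252257945/55305556 = 7560*(-39/7) - 252257945/55305556 = -42120 - 252257945/55305556 = -2329722276665/55305556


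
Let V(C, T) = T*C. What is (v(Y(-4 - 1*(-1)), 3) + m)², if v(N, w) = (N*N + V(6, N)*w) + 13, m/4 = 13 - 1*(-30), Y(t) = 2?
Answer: 50625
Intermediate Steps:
V(C, T) = C*T
m = 172 (m = 4*(13 - 1*(-30)) = 4*(13 + 30) = 4*43 = 172)
v(N, w) = 13 + N² + 6*N*w (v(N, w) = (N*N + (6*N)*w) + 13 = (N² + 6*N*w) + 13 = 13 + N² + 6*N*w)
(v(Y(-4 - 1*(-1)), 3) + m)² = ((13 + 2² + 6*2*3) + 172)² = ((13 + 4 + 36) + 172)² = (53 + 172)² = 225² = 50625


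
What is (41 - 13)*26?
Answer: 728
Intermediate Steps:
(41 - 13)*26 = 28*26 = 728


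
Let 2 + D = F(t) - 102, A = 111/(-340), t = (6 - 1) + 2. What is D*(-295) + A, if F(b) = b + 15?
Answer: 8224489/340 ≈ 24190.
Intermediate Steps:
t = 7 (t = 5 + 2 = 7)
F(b) = 15 + b
A = -111/340 (A = 111*(-1/340) = -111/340 ≈ -0.32647)
D = -82 (D = -2 + ((15 + 7) - 102) = -2 + (22 - 102) = -2 - 80 = -82)
D*(-295) + A = -82*(-295) - 111/340 = 24190 - 111/340 = 8224489/340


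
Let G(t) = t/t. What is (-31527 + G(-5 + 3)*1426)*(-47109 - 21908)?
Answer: 2077480717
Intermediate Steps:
G(t) = 1
(-31527 + G(-5 + 3)*1426)*(-47109 - 21908) = (-31527 + 1*1426)*(-47109 - 21908) = (-31527 + 1426)*(-69017) = -30101*(-69017) = 2077480717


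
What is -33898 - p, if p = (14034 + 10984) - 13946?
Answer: -44970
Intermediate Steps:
p = 11072 (p = 25018 - 13946 = 11072)
-33898 - p = -33898 - 1*11072 = -33898 - 11072 = -44970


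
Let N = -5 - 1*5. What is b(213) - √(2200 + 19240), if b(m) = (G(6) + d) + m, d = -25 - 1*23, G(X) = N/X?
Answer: 490/3 - 8*√335 ≈ 16.909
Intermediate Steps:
N = -10 (N = -5 - 5 = -10)
G(X) = -10/X
d = -48 (d = -25 - 23 = -48)
b(m) = -149/3 + m (b(m) = (-10/6 - 48) + m = (-10*⅙ - 48) + m = (-5/3 - 48) + m = -149/3 + m)
b(213) - √(2200 + 19240) = (-149/3 + 213) - √(2200 + 19240) = 490/3 - √21440 = 490/3 - 8*√335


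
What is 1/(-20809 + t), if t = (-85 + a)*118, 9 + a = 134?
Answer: -1/16089 ≈ -6.2154e-5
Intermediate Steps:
a = 125 (a = -9 + 134 = 125)
t = 4720 (t = (-85 + 125)*118 = 40*118 = 4720)
1/(-20809 + t) = 1/(-20809 + 4720) = 1/(-16089) = -1/16089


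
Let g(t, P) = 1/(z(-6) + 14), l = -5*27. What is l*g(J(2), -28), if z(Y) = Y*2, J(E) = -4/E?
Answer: -135/2 ≈ -67.500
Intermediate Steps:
l = -135
z(Y) = 2*Y
g(t, P) = ½ (g(t, P) = 1/(2*(-6) + 14) = 1/(-12 + 14) = 1/2 = ½)
l*g(J(2), -28) = -135*½ = -135/2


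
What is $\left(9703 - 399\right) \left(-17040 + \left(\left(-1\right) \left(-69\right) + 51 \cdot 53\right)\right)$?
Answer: $-132749472$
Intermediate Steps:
$\left(9703 - 399\right) \left(-17040 + \left(\left(-1\right) \left(-69\right) + 51 \cdot 53\right)\right) = 9304 \left(-17040 + \left(69 + 2703\right)\right) = 9304 \left(-17040 + 2772\right) = 9304 \left(-14268\right) = -132749472$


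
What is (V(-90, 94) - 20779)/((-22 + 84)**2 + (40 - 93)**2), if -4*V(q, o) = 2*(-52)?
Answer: -20753/6653 ≈ -3.1193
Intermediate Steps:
V(q, o) = 26 (V(q, o) = -(-52)/2 = -1/4*(-104) = 26)
(V(-90, 94) - 20779)/((-22 + 84)**2 + (40 - 93)**2) = (26 - 20779)/((-22 + 84)**2 + (40 - 93)**2) = -20753/(62**2 + (-53)**2) = -20753/(3844 + 2809) = -20753/6653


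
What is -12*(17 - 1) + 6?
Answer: -186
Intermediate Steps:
-12*(17 - 1) + 6 = -12*16 + 6 = -192 + 6 = -186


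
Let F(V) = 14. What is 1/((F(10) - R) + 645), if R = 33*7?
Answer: 1/428 ≈ 0.0023364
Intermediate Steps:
R = 231
1/((F(10) - R) + 645) = 1/((14 - 1*231) + 645) = 1/((14 - 231) + 645) = 1/(-217 + 645) = 1/428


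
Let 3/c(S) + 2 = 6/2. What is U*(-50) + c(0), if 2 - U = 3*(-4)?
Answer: -697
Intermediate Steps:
U = 14 (U = 2 - 3*(-4) = 2 - 1*(-12) = 2 + 12 = 14)
c(S) = 3 (c(S) = 3/(-2 + 6/2) = 3/(-2 + 6*(½)) = 3/(-2 + 3) = 3/1 = 3*1 = 3)
U*(-50) + c(0) = 14*(-50) + 3 = -700 + 3 = -697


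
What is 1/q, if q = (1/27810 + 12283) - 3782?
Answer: 27810/236412811 ≈ 0.00011763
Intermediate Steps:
q = 236412811/27810 (q = (1/27810 + 12283) - 3782 = 341590231/27810 - 3782 = 236412811/27810 ≈ 8501.0)
1/q = 1/(236412811/27810) = 27810/236412811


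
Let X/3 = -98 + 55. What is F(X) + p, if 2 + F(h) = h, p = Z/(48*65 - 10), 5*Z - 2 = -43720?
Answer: -1040384/7775 ≈ -133.81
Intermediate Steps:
Z = -43718/5 (Z = ⅖ + (⅕)*(-43720) = ⅖ - 8744 = -43718/5 ≈ -8743.6)
X = -129 (X = 3*(-98 + 55) = 3*(-43) = -129)
p = -21859/7775 (p = -43718/(5*(48*65 - 10)) = -43718/(5*(3120 - 10)) = -43718/5/3110 = -43718/5*1/3110 = -21859/7775 ≈ -2.8114)
F(h) = -2 + h
F(X) + p = (-2 - 129) - 21859/7775 = -131 - 21859/7775 = -1040384/7775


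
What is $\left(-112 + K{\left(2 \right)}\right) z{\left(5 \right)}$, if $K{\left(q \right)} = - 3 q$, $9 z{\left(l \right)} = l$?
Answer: $- \frac{590}{9} \approx -65.556$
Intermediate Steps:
$z{\left(l \right)} = \frac{l}{9}$
$\left(-112 + K{\left(2 \right)}\right) z{\left(5 \right)} = \left(-112 - 6\right) \frac{1}{9} \cdot 5 = \left(-112 - 6\right) \frac{5}{9} = \left(-118\right) \frac{5}{9} = - \frac{590}{9}$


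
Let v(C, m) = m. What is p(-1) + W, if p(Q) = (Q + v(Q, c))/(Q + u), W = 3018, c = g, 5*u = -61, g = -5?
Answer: 33203/11 ≈ 3018.5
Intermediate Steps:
u = -61/5 (u = (⅕)*(-61) = -61/5 ≈ -12.200)
c = -5
p(Q) = (-5 + Q)/(-61/5 + Q) (p(Q) = (Q - 5)/(Q - 61/5) = (-5 + Q)/(-61/5 + Q))
p(-1) + W = 5*(-5 - 1)/(-61 + 5*(-1)) + 3018 = 5*(-6)/(-61 - 5) + 3018 = 5*(-6)/(-66) + 3018 = 5*(-1/66)*(-6) + 3018 = 5/11 + 3018 = 33203/11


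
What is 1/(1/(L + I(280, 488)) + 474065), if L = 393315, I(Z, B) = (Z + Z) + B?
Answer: 394363/186953695596 ≈ 2.1094e-6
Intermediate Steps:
I(Z, B) = B + 2*Z (I(Z, B) = 2*Z + B = B + 2*Z)
1/(1/(L + I(280, 488)) + 474065) = 1/(1/(393315 + (488 + 2*280)) + 474065) = 1/(1/(393315 + (488 + 560)) + 474065) = 1/(1/(393315 + 1048) + 474065) = 1/(1/394363 + 474065) = 1/(186953695596/394363) = 394363/186953695596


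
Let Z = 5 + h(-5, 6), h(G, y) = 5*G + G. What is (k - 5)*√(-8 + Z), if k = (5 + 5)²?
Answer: 95*I*√33 ≈ 545.73*I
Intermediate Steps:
h(G, y) = 6*G
k = 100 (k = 10² = 100)
Z = -25 (Z = 5 + 6*(-5) = 5 - 30 = -25)
(k - 5)*√(-8 + Z) = (100 - 5)*√(-8 - 25) = 95*√(-33) = 95*(I*√33) = 95*I*√33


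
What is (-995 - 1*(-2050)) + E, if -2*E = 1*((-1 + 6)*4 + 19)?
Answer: 2071/2 ≈ 1035.5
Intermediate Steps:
E = -39/2 (E = -((-1 + 6)*4 + 19)/2 = -(5*4 + 19)/2 = -(20 + 19)/2 = -39/2 ≈ -19.500)
(-995 - 1*(-2050)) + E = (-995 - 1*(-2050)) - 39/2 = (-995 + 2050) - 39/2 = 1055 - 39/2 = 2071/2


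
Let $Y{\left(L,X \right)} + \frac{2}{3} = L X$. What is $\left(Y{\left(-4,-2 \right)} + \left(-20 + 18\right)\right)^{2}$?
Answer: $\frac{256}{9} \approx 28.444$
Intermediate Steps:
$Y{\left(L,X \right)} = - \frac{2}{3} + L X$
$\left(Y{\left(-4,-2 \right)} + \left(-20 + 18\right)\right)^{2} = \left(\left(- \frac{2}{3} - -8\right) + \left(-20 + 18\right)\right)^{2} = \left(\left(- \frac{2}{3} + 8\right) - 2\right)^{2} = \left(\frac{22}{3} - 2\right)^{2} = \left(\frac{16}{3}\right)^{2} = \frac{256}{9}$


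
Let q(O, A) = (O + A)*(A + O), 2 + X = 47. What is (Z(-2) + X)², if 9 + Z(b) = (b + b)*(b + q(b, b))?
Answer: 400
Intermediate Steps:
X = 45 (X = -2 + 47 = 45)
q(O, A) = (A + O)² (q(O, A) = (A + O)*(A + O) = (A + O)²)
Z(b) = -9 + 2*b*(b + 4*b²) (Z(b) = -9 + (b + b)*(b + (b + b)²) = -9 + (2*b)*(b + (2*b)²) = -9 + (2*b)*(b + 4*b²) = -9 + 2*b*(b + 4*b²))
(Z(-2) + X)² = ((-9 + 2*(-2)² + 8*(-2)³) + 45)² = ((-9 + 2*4 + 8*(-8)) + 45)² = ((-9 + 8 - 64) + 45)² = (-65 + 45)² = (-20)² = 400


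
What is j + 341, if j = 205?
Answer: 546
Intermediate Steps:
j + 341 = 205 + 341 = 546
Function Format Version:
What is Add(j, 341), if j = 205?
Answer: 546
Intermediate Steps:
Add(j, 341) = Add(205, 341) = 546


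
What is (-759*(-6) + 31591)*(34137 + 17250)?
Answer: 1857383115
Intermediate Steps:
(-759*(-6) + 31591)*(34137 + 17250) = (4554 + 31591)*51387 = 36145*51387 = 1857383115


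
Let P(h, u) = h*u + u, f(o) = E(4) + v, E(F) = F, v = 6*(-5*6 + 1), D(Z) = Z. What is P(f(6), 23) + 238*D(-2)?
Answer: -4363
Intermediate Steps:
v = -174 (v = 6*(-30 + 1) = 6*(-29) = -174)
f(o) = -170 (f(o) = 4 - 174 = -170)
P(h, u) = u + h*u
P(f(6), 23) + 238*D(-2) = 23*(1 - 170) + 238*(-2) = 23*(-169) - 476 = -3887 - 476 = -4363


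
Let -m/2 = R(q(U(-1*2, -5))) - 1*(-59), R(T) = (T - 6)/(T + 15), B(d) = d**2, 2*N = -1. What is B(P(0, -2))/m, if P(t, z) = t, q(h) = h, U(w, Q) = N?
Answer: 0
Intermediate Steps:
N = -1/2 (N = (1/2)*(-1) = -1/2 ≈ -0.50000)
U(w, Q) = -1/2
R(T) = (-6 + T)/(15 + T)
m = -3396/29 (m = -2*((-6 - 1/2)/(15 - 1/2) - 1*(-59)) = -2*(-13/2/(29/2) + 59) = -2*((2/29)*(-13/2) + 59) = -2*(-13/29 + 59) = -2*1698/29 = -3396/29 ≈ -117.10)
B(P(0, -2))/m = 0**2/(-3396/29) = 0*(-29/3396) = 0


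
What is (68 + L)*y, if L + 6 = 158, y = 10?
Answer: 2200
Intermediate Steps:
L = 152 (L = -6 + 158 = 152)
(68 + L)*y = (68 + 152)*10 = 220*10 = 2200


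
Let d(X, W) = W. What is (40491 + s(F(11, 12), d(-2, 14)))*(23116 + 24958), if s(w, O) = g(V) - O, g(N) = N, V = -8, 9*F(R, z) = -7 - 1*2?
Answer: 1945506706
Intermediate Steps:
F(R, z) = -1 (F(R, z) = (-7 - 1*2)/9 = (-7 - 2)/9 = (1/9)*(-9) = -1)
s(w, O) = -8 - O
(40491 + s(F(11, 12), d(-2, 14)))*(23116 + 24958) = (40491 + (-8 - 1*14))*(23116 + 24958) = (40491 + (-8 - 14))*48074 = (40491 - 22)*48074 = 40469*48074 = 1945506706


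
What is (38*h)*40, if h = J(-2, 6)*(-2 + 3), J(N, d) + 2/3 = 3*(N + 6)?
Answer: 51680/3 ≈ 17227.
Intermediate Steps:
J(N, d) = 52/3 + 3*N (J(N, d) = -⅔ + 3*(N + 6) = -⅔ + 3*(6 + N) = -⅔ + (18 + 3*N) = 52/3 + 3*N)
h = 34/3 (h = (52/3 + 3*(-2))*(-2 + 3) = (52/3 - 6)*1 = (34/3)*1 = 34/3 ≈ 11.333)
(38*h)*40 = (38*(34/3))*40 = (1292/3)*40 = 51680/3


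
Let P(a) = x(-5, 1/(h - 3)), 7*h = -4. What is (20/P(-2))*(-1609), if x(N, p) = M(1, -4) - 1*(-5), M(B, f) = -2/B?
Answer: -32180/3 ≈ -10727.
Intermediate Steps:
h = -4/7 (h = (1/7)*(-4) = -4/7 ≈ -0.57143)
x(N, p) = 3 (x(N, p) = -2/1 - 1*(-5) = -2*1 + 5 = -2 + 5 = 3)
P(a) = 3
(20/P(-2))*(-1609) = (20/3)*(-1609) = -32180/3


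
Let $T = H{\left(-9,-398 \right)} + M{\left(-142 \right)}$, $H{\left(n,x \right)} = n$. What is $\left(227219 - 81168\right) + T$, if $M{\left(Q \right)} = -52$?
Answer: $145990$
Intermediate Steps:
$T = -61$ ($T = -9 - 52 = -61$)
$\left(227219 - 81168\right) + T = \left(227219 - 81168\right) - 61 = 146051 - 61 = 145990$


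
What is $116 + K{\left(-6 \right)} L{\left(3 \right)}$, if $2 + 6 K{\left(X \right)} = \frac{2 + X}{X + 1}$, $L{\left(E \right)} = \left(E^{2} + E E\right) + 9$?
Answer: $\frac{553}{5} \approx 110.6$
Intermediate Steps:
$L{\left(E \right)} = 9 + 2 E^{2}$ ($L{\left(E \right)} = \left(E^{2} + E^{2}\right) + 9 = 2 E^{2} + 9 = 9 + 2 E^{2}$)
$K{\left(X \right)} = - \frac{1}{3} + \frac{2 + X}{6 \left(1 + X\right)}$ ($K{\left(X \right)} = - \frac{1}{3} + \frac{\left(2 + X\right) \frac{1}{X + 1}}{6} = - \frac{1}{3} + \frac{\left(2 + X\right) \frac{1}{1 + X}}{6} = - \frac{1}{3} + \frac{\frac{1}{1 + X} \left(2 + X\right)}{6} = - \frac{1}{3} + \frac{2 + X}{6 \left(1 + X\right)}$)
$116 + K{\left(-6 \right)} L{\left(3 \right)} = 116 + \left(-1\right) \left(-6\right) \frac{1}{6 + 6 \left(-6\right)} \left(9 + 2 \cdot 3^{2}\right) = 116 + \left(-1\right) \left(-6\right) \frac{1}{6 - 36} \left(9 + 2 \cdot 9\right) = 116 + \left(-1\right) \left(-6\right) \frac{1}{-30} \left(9 + 18\right) = 116 + \left(-1\right) \left(-6\right) \left(- \frac{1}{30}\right) 27 = 116 - \frac{27}{5} = \frac{553}{5}$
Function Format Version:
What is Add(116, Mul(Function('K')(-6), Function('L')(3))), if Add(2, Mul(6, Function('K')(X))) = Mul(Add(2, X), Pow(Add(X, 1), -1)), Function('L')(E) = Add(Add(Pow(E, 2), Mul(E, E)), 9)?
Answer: Rational(553, 5) ≈ 110.60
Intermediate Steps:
Function('L')(E) = Add(9, Mul(2, Pow(E, 2))) (Function('L')(E) = Add(Add(Pow(E, 2), Pow(E, 2)), 9) = Add(Mul(2, Pow(E, 2)), 9) = Add(9, Mul(2, Pow(E, 2))))
Function('K')(X) = Add(Rational(-1, 3), Mul(Rational(1, 6), Pow(Add(1, X), -1), Add(2, X))) (Function('K')(X) = Add(Rational(-1, 3), Mul(Rational(1, 6), Mul(Add(2, X), Pow(Add(X, 1), -1)))) = Add(Rational(-1, 3), Mul(Rational(1, 6), Mul(Add(2, X), Pow(Add(1, X), -1)))) = Add(Rational(-1, 3), Mul(Rational(1, 6), Mul(Pow(Add(1, X), -1), Add(2, X)))) = Add(Rational(-1, 3), Mul(Rational(1, 6), Pow(Add(1, X), -1), Add(2, X))))
Add(116, Mul(Function('K')(-6), Function('L')(3))) = Add(116, Mul(Mul(-1, -6, Pow(Add(6, Mul(6, -6)), -1)), Add(9, Mul(2, Pow(3, 2))))) = Add(116, Mul(Mul(-1, -6, Pow(Add(6, -36), -1)), Add(9, Mul(2, 9)))) = Add(116, Mul(Mul(-1, -6, Pow(-30, -1)), Add(9, 18))) = Add(116, Mul(Mul(-1, -6, Rational(-1, 30)), 27)) = Add(116, Mul(Rational(-1, 5), 27)) = Add(116, Rational(-27, 5)) = Rational(553, 5)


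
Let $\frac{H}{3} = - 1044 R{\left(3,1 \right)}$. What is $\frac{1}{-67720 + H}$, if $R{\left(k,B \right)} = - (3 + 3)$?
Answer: $- \frac{1}{48928} \approx -2.0438 \cdot 10^{-5}$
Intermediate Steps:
$R{\left(k,B \right)} = -6$ ($R{\left(k,B \right)} = \left(-1\right) 6 = -6$)
$H = 18792$ ($H = 3 \left(\left(-1044\right) \left(-6\right)\right) = 3 \cdot 6264 = 18792$)
$\frac{1}{-67720 + H} = \frac{1}{-67720 + 18792} = \frac{1}{-48928} = - \frac{1}{48928}$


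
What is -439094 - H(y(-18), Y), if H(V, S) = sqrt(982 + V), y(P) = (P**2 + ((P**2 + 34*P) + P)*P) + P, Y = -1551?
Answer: -439094 - 2*sqrt(1699) ≈ -4.3918e+5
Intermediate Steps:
y(P) = P + P**2 + P*(P**2 + 35*P) (y(P) = (P**2 + (P**2 + 35*P)*P) + P = (P**2 + P*(P**2 + 35*P)) + P = P + P**2 + P*(P**2 + 35*P))
-439094 - H(y(-18), Y) = -439094 - sqrt(982 - 18*(1 + (-18)**2 + 36*(-18))) = -439094 - sqrt(982 - 18*(1 + 324 - 648)) = -439094 - sqrt(982 - 18*(-323)) = -439094 - sqrt(982 + 5814) = -439094 - sqrt(6796) = -439094 - 2*sqrt(1699)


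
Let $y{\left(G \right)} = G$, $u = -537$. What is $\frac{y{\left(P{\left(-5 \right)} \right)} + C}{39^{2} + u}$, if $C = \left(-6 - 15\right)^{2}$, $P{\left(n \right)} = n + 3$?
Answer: $\frac{439}{984} \approx 0.44614$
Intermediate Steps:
$P{\left(n \right)} = 3 + n$
$C = 441$ ($C = \left(-21\right)^{2} = 441$)
$\frac{y{\left(P{\left(-5 \right)} \right)} + C}{39^{2} + u} = \frac{\left(3 - 5\right) + 441}{39^{2} - 537} = \frac{-2 + 441}{1521 - 537} = \frac{439}{984}$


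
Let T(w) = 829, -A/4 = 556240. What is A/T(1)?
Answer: -2224960/829 ≈ -2683.9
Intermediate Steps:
A = -2224960 (A = -4*556240 = -2224960)
A/T(1) = -2224960/829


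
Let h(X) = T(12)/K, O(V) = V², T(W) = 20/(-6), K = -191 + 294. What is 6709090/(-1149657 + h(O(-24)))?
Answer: -2073108810/355244023 ≈ -5.8357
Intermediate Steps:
K = 103
T(W) = -10/3 (T(W) = 20*(-⅙) = -10/3)
h(X) = -10/309 (h(X) = -10/3/103 = -10/3*1/103 = -10/309)
6709090/(-1149657 + h(O(-24))) = 6709090/(-1149657 - 10/309) = 6709090/(-355244023/309) = 6709090*(-309/355244023) = -2073108810/355244023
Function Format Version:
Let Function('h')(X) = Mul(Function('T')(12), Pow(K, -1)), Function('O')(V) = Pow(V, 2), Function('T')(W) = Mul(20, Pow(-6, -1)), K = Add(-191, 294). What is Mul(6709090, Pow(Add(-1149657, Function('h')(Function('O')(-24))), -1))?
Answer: Rational(-2073108810, 355244023) ≈ -5.8357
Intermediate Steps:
K = 103
Function('T')(W) = Rational(-10, 3) (Function('T')(W) = Mul(20, Rational(-1, 6)) = Rational(-10, 3))
Function('h')(X) = Rational(-10, 309) (Function('h')(X) = Mul(Rational(-10, 3), Pow(103, -1)) = Mul(Rational(-10, 3), Rational(1, 103)) = Rational(-10, 309))
Mul(6709090, Pow(Add(-1149657, Function('h')(Function('O')(-24))), -1)) = Mul(6709090, Pow(Add(-1149657, Rational(-10, 309)), -1)) = Mul(6709090, Pow(Rational(-355244023, 309), -1)) = Mul(6709090, Rational(-309, 355244023)) = Rational(-2073108810, 355244023)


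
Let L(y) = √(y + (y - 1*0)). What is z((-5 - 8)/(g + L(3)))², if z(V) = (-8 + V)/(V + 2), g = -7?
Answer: 16475/6627 - 3692*√6/6627 ≈ 1.1214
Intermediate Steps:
L(y) = √2*√y (L(y) = √(y + (y + 0)) = √(y + y) = √(2*y) = √2*√y)
z(V) = (-8 + V)/(2 + V)
z((-5 - 8)/(g + L(3)))² = ((-8 + (-5 - 8)/(-7 + √2*√3))/(2 + (-5 - 8)/(-7 + √2*√3)))² = ((-8 - 13/(-7 + √6))/(2 - 13/(-7 + √6)))² = (-8 - 13/(-7 + √6))²/(2 - 13/(-7 + √6))²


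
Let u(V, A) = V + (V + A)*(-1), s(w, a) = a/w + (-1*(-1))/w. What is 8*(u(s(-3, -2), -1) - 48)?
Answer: -376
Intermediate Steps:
s(w, a) = 1/w + a/w (s(w, a) = a/w + 1/w = 1/w + a/w)
u(V, A) = -A (u(V, A) = V + (A + V)*(-1) = V + (-A - V) = -A)
8*(u(s(-3, -2), -1) - 48) = 8*(-1*(-1) - 48) = 8*(1 - 48) = 8*(-47) = -376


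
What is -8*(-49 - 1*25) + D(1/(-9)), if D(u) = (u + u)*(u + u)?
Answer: 47956/81 ≈ 592.05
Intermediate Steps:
D(u) = 4*u² (D(u) = (2*u)*(2*u) = 4*u²)
-8*(-49 - 1*25) + D(1/(-9)) = -8*(-49 - 1*25) + 4*(1/(-9))² = -8*(-49 - 25) + 4*(-⅑)² = -8*(-74) + 4*(1/81) = 592 + 4/81 = 47956/81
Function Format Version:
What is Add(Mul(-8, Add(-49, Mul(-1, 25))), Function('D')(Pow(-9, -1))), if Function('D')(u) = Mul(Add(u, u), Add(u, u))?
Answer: Rational(47956, 81) ≈ 592.05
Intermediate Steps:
Function('D')(u) = Mul(4, Pow(u, 2)) (Function('D')(u) = Mul(Mul(2, u), Mul(2, u)) = Mul(4, Pow(u, 2)))
Add(Mul(-8, Add(-49, Mul(-1, 25))), Function('D')(Pow(-9, -1))) = Add(Mul(-8, Add(-49, Mul(-1, 25))), Mul(4, Pow(Pow(-9, -1), 2))) = Add(Mul(-8, Add(-49, -25)), Mul(4, Pow(Rational(-1, 9), 2))) = Add(Mul(-8, -74), Mul(4, Rational(1, 81))) = Add(592, Rational(4, 81)) = Rational(47956, 81)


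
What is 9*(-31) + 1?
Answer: -278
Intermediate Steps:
9*(-31) + 1 = -279 + 1 = -278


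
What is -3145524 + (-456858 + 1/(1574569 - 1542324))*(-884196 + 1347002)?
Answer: -6817875353263834/32245 ≈ -2.1144e+11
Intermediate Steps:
-3145524 + (-456858 + 1/(1574569 - 1542324))*(-884196 + 1347002) = -3145524 + (-456858 + 1/32245)*462806 = -3145524 - 14731386209/32245*462806 = -3145524 - 6817773925842454/32245 = -6817875353263834/32245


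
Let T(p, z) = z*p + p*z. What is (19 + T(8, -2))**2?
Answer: 169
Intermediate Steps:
T(p, z) = 2*p*z (T(p, z) = p*z + p*z = 2*p*z)
(19 + T(8, -2))**2 = (19 + 2*8*(-2))**2 = (19 - 32)**2 = (-13)**2 = 169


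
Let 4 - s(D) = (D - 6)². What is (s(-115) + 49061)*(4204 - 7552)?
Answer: -115251552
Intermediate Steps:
s(D) = 4 - (-6 + D)² (s(D) = 4 - (D - 6)² = 4 - (-6 + D)²)
(s(-115) + 49061)*(4204 - 7552) = ((4 - (-6 - 115)²) + 49061)*(4204 - 7552) = ((4 - 1*(-121)²) + 49061)*(-3348) = ((4 - 1*14641) + 49061)*(-3348) = ((4 - 14641) + 49061)*(-3348) = (-14637 + 49061)*(-3348) = 34424*(-3348) = -115251552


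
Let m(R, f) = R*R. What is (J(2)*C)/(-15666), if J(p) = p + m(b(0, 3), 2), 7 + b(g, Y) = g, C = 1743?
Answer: -4233/746 ≈ -5.6743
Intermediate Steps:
b(g, Y) = -7 + g
m(R, f) = R²
J(p) = 49 + p (J(p) = p + (-7 + 0)² = p + (-7)² = p + 49 = 49 + p)
(J(2)*C)/(-15666) = ((49 + 2)*1743)/(-15666) = (51*1743)*(-1/15666) = 88893*(-1/15666) = -4233/746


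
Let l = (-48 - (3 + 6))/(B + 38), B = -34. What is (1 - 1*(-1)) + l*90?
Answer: -2561/2 ≈ -1280.5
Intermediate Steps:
l = -57/4 (l = (-48 - (3 + 6))/(-34 + 38) = (-48 - 1*9)/4 = (-48 - 9)*(¼) = -57*¼ = -57/4 ≈ -14.250)
(1 - 1*(-1)) + l*90 = (1 - 1*(-1)) - 57/4*90 = (1 + 1) - 2565/2 = 2 - 2565/2 = -2561/2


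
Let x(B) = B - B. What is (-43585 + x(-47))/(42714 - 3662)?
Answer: -43585/39052 ≈ -1.1161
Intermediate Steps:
x(B) = 0
(-43585 + x(-47))/(42714 - 3662) = (-43585 + 0)/(42714 - 3662) = -43585/39052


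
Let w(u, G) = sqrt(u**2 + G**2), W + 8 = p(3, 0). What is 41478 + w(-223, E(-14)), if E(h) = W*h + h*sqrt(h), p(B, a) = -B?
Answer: 41478 + sqrt(70701 - 4312*I*sqrt(14)) ≈ 41746.0 - 30.146*I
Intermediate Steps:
W = -11 (W = -8 - 1*3 = -8 - 3 = -11)
E(h) = h**(3/2) - 11*h (E(h) = -11*h + h*sqrt(h) = -11*h + h**(3/2) = h**(3/2) - 11*h)
w(u, G) = sqrt(G**2 + u**2)
41478 + w(-223, E(-14)) = 41478 + sqrt(((-14)**(3/2) - 11*(-14))**2 + (-223)**2) = 41478 + sqrt((-14*I*sqrt(14) + 154)**2 + 49729) = 41478 + sqrt((154 - 14*I*sqrt(14))**2 + 49729) = 41478 + sqrt(49729 + (154 - 14*I*sqrt(14))**2)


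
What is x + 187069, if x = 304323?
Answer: 491392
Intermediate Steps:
x + 187069 = 304323 + 187069 = 491392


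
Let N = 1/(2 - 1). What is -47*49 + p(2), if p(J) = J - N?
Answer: -2302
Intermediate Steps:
N = 1 (N = 1/1 = 1)
p(J) = -1 + J (p(J) = J - 1*1 = J - 1 = -1 + J)
-47*49 + p(2) = -47*49 + (-1 + 2) = -2303 + 1 = -2302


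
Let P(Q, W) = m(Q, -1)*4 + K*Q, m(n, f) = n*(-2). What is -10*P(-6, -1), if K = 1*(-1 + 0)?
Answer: -540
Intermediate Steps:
K = -1 (K = 1*(-1) = -1)
m(n, f) = -2*n
P(Q, W) = -9*Q (P(Q, W) = -2*Q*4 - Q = -8*Q - Q = -9*Q)
-10*P(-6, -1) = -(-90)*(-6) = -10*54 = -540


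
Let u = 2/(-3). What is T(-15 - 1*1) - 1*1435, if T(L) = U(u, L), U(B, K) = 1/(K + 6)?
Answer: -14351/10 ≈ -1435.1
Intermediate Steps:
u = -2/3 (u = 2*(-1/3) = -2/3 ≈ -0.66667)
U(B, K) = 1/(6 + K)
T(L) = 1/(6 + L)
T(-15 - 1*1) - 1*1435 = 1/(6 + (-15 - 1*1)) - 1*1435 = 1/(6 + (-15 - 1)) - 1435 = 1/(6 - 16) - 1435 = 1/(-10) - 1435 = -1/10 - 1435 = -14351/10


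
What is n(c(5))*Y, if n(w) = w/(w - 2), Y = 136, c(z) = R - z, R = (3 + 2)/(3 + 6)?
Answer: 2720/29 ≈ 93.793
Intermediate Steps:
R = 5/9 ≈ 0.55556
c(z) = 5/9 - z
n(w) = w/(-2 + w)
n(c(5))*Y = ((5/9 - 1*5)/(-2 + (5/9 - 1*5)))*136 = ((5/9 - 5)/(-2 + (5/9 - 5)))*136 = -40/(9*(-2 - 40/9))*136 = -40/(9*(-58/9))*136 = -40/9*(-9/58)*136 = (20/29)*136 = 2720/29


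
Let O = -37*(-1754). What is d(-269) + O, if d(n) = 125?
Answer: 65023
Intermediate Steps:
O = 64898
d(-269) + O = 125 + 64898 = 65023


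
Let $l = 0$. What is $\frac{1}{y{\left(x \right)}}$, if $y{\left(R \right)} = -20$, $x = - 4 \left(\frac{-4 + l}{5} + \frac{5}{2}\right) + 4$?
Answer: $- \frac{1}{20} \approx -0.05$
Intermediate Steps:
$x = - \frac{14}{5}$ ($x = - 4 \left(\frac{-4 + 0}{5} + \frac{5}{2}\right) + 4 = - 4 \left(\left(-4\right) \frac{1}{5} + 5 \cdot \frac{1}{2}\right) + 4 = - 4 \left(- \frac{4}{5} + \frac{5}{2}\right) + 4 = \left(-4\right) \frac{17}{10} + 4 = - \frac{34}{5} + 4 = - \frac{14}{5} \approx -2.8$)
$\frac{1}{y{\left(x \right)}} = \frac{1}{-20} = - \frac{1}{20}$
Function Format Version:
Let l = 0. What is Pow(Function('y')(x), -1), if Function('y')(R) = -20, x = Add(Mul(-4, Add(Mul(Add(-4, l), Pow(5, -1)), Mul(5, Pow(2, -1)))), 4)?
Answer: Rational(-1, 20) ≈ -0.050000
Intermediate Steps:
x = Rational(-14, 5) (x = Add(Mul(-4, Add(Mul(Add(-4, 0), Pow(5, -1)), Mul(5, Pow(2, -1)))), 4) = Add(Mul(-4, Add(Mul(-4, Rational(1, 5)), Mul(5, Rational(1, 2)))), 4) = Add(Mul(-4, Add(Rational(-4, 5), Rational(5, 2))), 4) = Add(Mul(-4, Rational(17, 10)), 4) = Add(Rational(-34, 5), 4) = Rational(-14, 5) ≈ -2.8000)
Pow(Function('y')(x), -1) = Pow(-20, -1) = Rational(-1, 20)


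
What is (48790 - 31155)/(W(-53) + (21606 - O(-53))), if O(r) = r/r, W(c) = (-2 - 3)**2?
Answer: 3527/4326 ≈ 0.81530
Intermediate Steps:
W(c) = 25 (W(c) = (-5)**2 = 25)
O(r) = 1
(48790 - 31155)/(W(-53) + (21606 - O(-53))) = (48790 - 31155)/(25 + (21606 - 1*1)) = 17635/(25 + (21606 - 1)) = 17635/(25 + 21605) = 17635/21630 = 17635*(1/21630) = 3527/4326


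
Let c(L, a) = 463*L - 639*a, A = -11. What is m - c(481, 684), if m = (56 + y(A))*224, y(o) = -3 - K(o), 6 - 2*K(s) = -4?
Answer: 225125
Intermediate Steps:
K(s) = 5 (K(s) = 3 - ½*(-4) = 3 + 2 = 5)
y(o) = -8 (y(o) = -3 - 1*5 = -3 - 5 = -8)
c(L, a) = -639*a + 463*L
m = 10752 (m = (56 - 8)*224 = 48*224 = 10752)
m - c(481, 684) = 10752 - (-639*684 + 463*481) = 10752 - (-437076 + 222703) = 10752 - 1*(-214373) = 10752 + 214373 = 225125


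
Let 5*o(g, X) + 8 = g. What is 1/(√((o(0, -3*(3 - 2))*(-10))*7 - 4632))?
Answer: -I*√1130/2260 ≈ -0.014874*I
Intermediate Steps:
o(g, X) = -8/5 + g/5
1/(√((o(0, -3*(3 - 2))*(-10))*7 - 4632)) = 1/(√(((-8/5 + (⅕)*0)*(-10))*7 - 4632)) = 1/(√(((-8/5 + 0)*(-10))*7 - 4632)) = 1/(√(-8/5*(-10)*7 - 4632)) = 1/(√(16*7 - 4632)) = 1/(√(112 - 4632)) = 1/(√(-4520)) = 1/(2*I*√1130) = -I*√1130/2260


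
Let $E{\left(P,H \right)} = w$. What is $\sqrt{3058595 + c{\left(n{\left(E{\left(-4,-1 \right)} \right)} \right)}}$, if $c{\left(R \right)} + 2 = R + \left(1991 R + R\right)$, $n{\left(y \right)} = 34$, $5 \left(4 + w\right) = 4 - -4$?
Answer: $\sqrt{3126355} \approx 1768.2$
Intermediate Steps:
$w = - \frac{12}{5}$ ($w = -4 + \frac{4 - -4}{5} = -4 + \frac{4 + 4}{5} = -4 + \frac{1}{5} \cdot 8 = -4 + \frac{8}{5} = - \frac{12}{5} \approx -2.4$)
$E{\left(P,H \right)} = - \frac{12}{5}$
$c{\left(R \right)} = -2 + 1993 R$ ($c{\left(R \right)} = -2 + \left(R + \left(1991 R + R\right)\right) = -2 + \left(R + 1992 R\right) = -2 + 1993 R$)
$\sqrt{3058595 + c{\left(n{\left(E{\left(-4,-1 \right)} \right)} \right)}} = \sqrt{3058595 + \left(-2 + 1993 \cdot 34\right)} = \sqrt{3058595 + \left(-2 + 67762\right)} = \sqrt{3058595 + 67760} = \sqrt{3126355}$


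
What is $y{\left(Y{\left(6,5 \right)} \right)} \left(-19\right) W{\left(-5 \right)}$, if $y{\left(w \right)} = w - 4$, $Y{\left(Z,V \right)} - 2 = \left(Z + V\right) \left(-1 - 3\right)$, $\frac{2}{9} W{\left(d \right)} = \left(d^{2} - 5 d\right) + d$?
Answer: $176985$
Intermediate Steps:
$W{\left(d \right)} = - 18 d + \frac{9 d^{2}}{2}$ ($W{\left(d \right)} = \frac{9 \left(\left(d^{2} - 5 d\right) + d\right)}{2} = \frac{9 \left(d^{2} - 4 d\right)}{2} = - 18 d + \frac{9 d^{2}}{2}$)
$Y{\left(Z,V \right)} = 2 - 4 V - 4 Z$ ($Y{\left(Z,V \right)} = 2 + \left(Z + V\right) \left(-1 - 3\right) = 2 + \left(V + Z\right) \left(-4\right) = 2 - \left(4 V + 4 Z\right) = 2 - 4 V - 4 Z$)
$y{\left(w \right)} = -4 + w$
$y{\left(Y{\left(6,5 \right)} \right)} \left(-19\right) W{\left(-5 \right)} = \left(-4 - 42\right) \left(-19\right) \frac{9}{2} \left(-5\right) \left(-4 - 5\right) = \left(-4 - 42\right) \left(-19\right) \frac{9}{2} \left(-5\right) \left(-9\right) = \left(-4 - 42\right) \left(-19\right) \frac{405}{2} = \left(-46\right) \left(-19\right) \frac{405}{2} = 874 \cdot \frac{405}{2} = 176985$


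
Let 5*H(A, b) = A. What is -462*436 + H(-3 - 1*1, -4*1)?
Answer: -1007164/5 ≈ -2.0143e+5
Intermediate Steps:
H(A, b) = A/5
-462*436 + H(-3 - 1*1, -4*1) = -462*436 + (-3 - 1*1)/5 = -201432 + (-3 - 1)/5 = -201432 + (⅕)*(-4) = -201432 - ⅘ = -1007164/5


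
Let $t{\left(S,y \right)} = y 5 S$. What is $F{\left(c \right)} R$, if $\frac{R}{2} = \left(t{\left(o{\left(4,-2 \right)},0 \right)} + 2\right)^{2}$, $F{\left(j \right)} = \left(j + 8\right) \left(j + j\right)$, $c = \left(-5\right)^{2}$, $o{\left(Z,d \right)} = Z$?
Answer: $13200$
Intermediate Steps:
$t{\left(S,y \right)} = 5 S y$ ($t{\left(S,y \right)} = 5 y S = 5 S y$)
$c = 25$
$F{\left(j \right)} = 2 j \left(8 + j\right)$ ($F{\left(j \right)} = \left(8 + j\right) 2 j = 2 j \left(8 + j\right)$)
$R = 8$ ($R = 2 \left(5 \cdot 4 \cdot 0 + 2\right)^{2} = 2 \left(0 + 2\right)^{2} = 2 \cdot 2^{2} = 2 \cdot 4 = 8$)
$F{\left(c \right)} R = 2 \cdot 25 \left(8 + 25\right) 8 = 2 \cdot 25 \cdot 33 \cdot 8 = 1650 \cdot 8 = 13200$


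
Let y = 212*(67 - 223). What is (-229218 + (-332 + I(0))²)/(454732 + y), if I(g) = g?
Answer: -59497/210830 ≈ -0.28220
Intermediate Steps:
y = -33072 (y = 212*(-156) = -33072)
(-229218 + (-332 + I(0))²)/(454732 + y) = (-229218 + (-332 + 0)²)/(454732 - 33072) = (-229218 + (-332)²)/421660 = (-229218 + 110224)*(1/421660) = -118994*1/421660 = -59497/210830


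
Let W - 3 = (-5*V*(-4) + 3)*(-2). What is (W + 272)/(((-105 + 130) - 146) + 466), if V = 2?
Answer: 63/115 ≈ 0.54783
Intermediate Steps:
W = -83 (W = 3 + (-5*2*(-4) + 3)*(-2) = 3 + (-10*(-4) + 3)*(-2) = 3 + (40 + 3)*(-2) = 3 + 43*(-2) = 3 - 86 = -83)
(W + 272)/(((-105 + 130) - 146) + 466) = (-83 + 272)/(((-105 + 130) - 146) + 466) = 189/((25 - 146) + 466) = 189/(-121 + 466) = 189/345 = 189*(1/345) = 63/115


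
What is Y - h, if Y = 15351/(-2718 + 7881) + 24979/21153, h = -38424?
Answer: 1398950551472/36404313 ≈ 38428.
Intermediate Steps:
Y = 151228760/36404313 (Y = 15351/5163 + 24979*(1/21153) = 15351*(1/5163) + 24979/21153 = 5117/1721 + 24979/21153 = 151228760/36404313 ≈ 4.1541)
Y - h = 151228760/36404313 - 1*(-38424) = 151228760/36404313 + 38424 = 1398950551472/36404313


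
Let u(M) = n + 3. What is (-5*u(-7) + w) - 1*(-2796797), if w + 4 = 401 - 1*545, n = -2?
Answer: 2796644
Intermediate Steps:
w = -148 (w = -4 + (401 - 1*545) = -4 + (401 - 545) = -4 - 144 = -148)
u(M) = 1 (u(M) = -2 + 3 = 1)
(-5*u(-7) + w) - 1*(-2796797) = (-5*1 - 148) - 1*(-2796797) = (-5 - 148) + 2796797 = -153 + 2796797 = 2796644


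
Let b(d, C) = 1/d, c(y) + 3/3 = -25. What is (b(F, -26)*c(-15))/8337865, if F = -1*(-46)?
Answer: -13/191770895 ≈ -6.7789e-8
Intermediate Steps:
F = 46
c(y) = -26 (c(y) = -1 - 25 = -26)
(b(F, -26)*c(-15))/8337865 = (-26/46)/8337865 = ((1/46)*(-26))*(1/8337865) = -13/23*1/8337865 = -13/191770895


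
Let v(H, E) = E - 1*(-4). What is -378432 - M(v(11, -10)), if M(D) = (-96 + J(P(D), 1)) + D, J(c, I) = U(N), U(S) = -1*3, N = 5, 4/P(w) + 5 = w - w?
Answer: -378327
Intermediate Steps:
P(w) = -⅘ (P(w) = 4/(-5 + (w - w)) = 4/(-5 + 0) = 4/(-5) = 4*(-⅕) = -⅘)
U(S) = -3
v(H, E) = 4 + E (v(H, E) = E + 4 = 4 + E)
J(c, I) = -3
M(D) = -99 + D (M(D) = (-96 - 3) + D = -99 + D)
-378432 - M(v(11, -10)) = -378432 - (-99 + (4 - 10)) = -378432 - (-99 - 6) = -378432 - 1*(-105) = -378432 + 105 = -378327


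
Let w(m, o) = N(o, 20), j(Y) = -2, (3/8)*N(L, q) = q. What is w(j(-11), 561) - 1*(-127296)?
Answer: 382048/3 ≈ 1.2735e+5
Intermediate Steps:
N(L, q) = 8*q/3
w(m, o) = 160/3 (w(m, o) = (8/3)*20 = 160/3)
w(j(-11), 561) - 1*(-127296) = 160/3 - 1*(-127296) = 160/3 + 127296 = 382048/3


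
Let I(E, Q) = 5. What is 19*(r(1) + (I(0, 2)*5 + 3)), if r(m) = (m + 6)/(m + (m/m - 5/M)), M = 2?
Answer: 266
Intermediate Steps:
r(m) = (6 + m)/(-3/2 + m) (r(m) = (m + 6)/(m + (m/m - 5/2)) = (6 + m)/(m + (1 - 5*½)) = (6 + m)/(m + (1 - 5/2)) = (6 + m)/(m - 3/2) = (6 + m)/(-3/2 + m))
19*(r(1) + (I(0, 2)*5 + 3)) = 19*(2*(6 + 1)/(-3 + 2*1) + (5*5 + 3)) = 19*(2*7/(-3 + 2) + (25 + 3)) = 19*(2*7/(-1) + 28) = 19*(2*(-1)*7 + 28) = 19*(-14 + 28) = 19*14 = 266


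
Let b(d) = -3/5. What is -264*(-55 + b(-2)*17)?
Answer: 86064/5 ≈ 17213.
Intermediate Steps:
b(d) = -⅗ (b(d) = -3*⅕ = -⅗)
-264*(-55 + b(-2)*17) = -264*(-55 - ⅗*17) = -264*(-55 - 51/5) = -264*(-326/5) = 86064/5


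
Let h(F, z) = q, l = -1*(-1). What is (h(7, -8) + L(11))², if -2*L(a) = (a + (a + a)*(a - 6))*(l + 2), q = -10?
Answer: 146689/4 ≈ 36672.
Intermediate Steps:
l = 1
h(F, z) = -10
L(a) = -3*a/2 - 3*a*(-6 + a) (L(a) = -(a + (a + a)*(a - 6))*(1 + 2)/2 = -(a + (2*a)*(-6 + a))*3/2 = -(a + 2*a*(-6 + a))*3/2 = -(3*a + 6*a*(-6 + a))/2 = -3*a/2 - 3*a*(-6 + a))
(h(7, -8) + L(11))² = (-10 + (3/2)*11*(11 - 2*11))² = (-10 + (3/2)*11*(11 - 22))² = (-10 + (3/2)*11*(-11))² = (-10 - 363/2)² = (-383/2)² = 146689/4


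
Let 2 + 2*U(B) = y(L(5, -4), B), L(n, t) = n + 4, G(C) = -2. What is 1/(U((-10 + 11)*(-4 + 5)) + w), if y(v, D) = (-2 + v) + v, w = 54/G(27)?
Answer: -1/20 ≈ -0.050000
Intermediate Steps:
L(n, t) = 4 + n
w = -27 (w = 54/(-2) = 54*(-½) = -27)
y(v, D) = -2 + 2*v
U(B) = 7 (U(B) = -1 + (-2 + 2*(4 + 5))/2 = -1 + (-2 + 2*9)/2 = -1 + (-2 + 18)/2 = -1 + (½)*16 = -1 + 8 = 7)
1/(U((-10 + 11)*(-4 + 5)) + w) = 1/(7 - 27) = 1/(-20) = -1/20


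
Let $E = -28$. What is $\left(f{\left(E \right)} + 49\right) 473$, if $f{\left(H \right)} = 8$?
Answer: $26961$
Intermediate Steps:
$\left(f{\left(E \right)} + 49\right) 473 = \left(8 + 49\right) 473 = 57 \cdot 473 = 26961$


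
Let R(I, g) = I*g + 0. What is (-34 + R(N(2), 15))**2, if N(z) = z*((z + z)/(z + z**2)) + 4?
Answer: 2116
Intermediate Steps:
N(z) = 4 + 2*z**2/(z + z**2) (N(z) = z*((2*z)/(z + z**2)) + 4 = z*(2*z/(z + z**2)) + 4 = 2*z**2/(z + z**2) + 4 = 4 + 2*z**2/(z + z**2))
R(I, g) = I*g
(-34 + R(N(2), 15))**2 = (-34 + (2*(2 + 3*2)/(1 + 2))*15)**2 = (-34 + (2*(2 + 6)/3)*15)**2 = (-34 + (2*(1/3)*8)*15)**2 = (-34 + (16/3)*15)**2 = (-34 + 80)**2 = 46**2 = 2116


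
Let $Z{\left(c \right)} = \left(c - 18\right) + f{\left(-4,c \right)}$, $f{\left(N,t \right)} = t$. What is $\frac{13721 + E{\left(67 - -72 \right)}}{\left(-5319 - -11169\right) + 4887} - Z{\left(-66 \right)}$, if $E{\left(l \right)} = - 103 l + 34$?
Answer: $\frac{1609988}{10737} \approx 149.95$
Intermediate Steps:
$Z{\left(c \right)} = -18 + 2 c$ ($Z{\left(c \right)} = \left(c - 18\right) + c = \left(-18 + c\right) + c = -18 + 2 c$)
$E{\left(l \right)} = 34 - 103 l$
$\frac{13721 + E{\left(67 - -72 \right)}}{\left(-5319 - -11169\right) + 4887} - Z{\left(-66 \right)} = \frac{13721 + \left(34 - 103 \left(67 - -72\right)\right)}{\left(-5319 - -11169\right) + 4887} - \left(-18 + 2 \left(-66\right)\right) = \frac{13721 + \left(34 - 103 \left(67 + 72\right)\right)}{\left(-5319 + 11169\right) + 4887} - \left(-18 - 132\right) = \frac{13721 + \left(34 - 14317\right)}{5850 + 4887} - -150 = \frac{13721 + \left(34 - 14317\right)}{10737} + 150 = \left(13721 - 14283\right) \frac{1}{10737} + 150 = \left(-562\right) \frac{1}{10737} + 150 = - \frac{562}{10737} + 150 = \frac{1609988}{10737}$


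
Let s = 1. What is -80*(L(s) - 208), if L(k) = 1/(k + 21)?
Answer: 183000/11 ≈ 16636.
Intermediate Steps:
L(k) = 1/(21 + k)
-80*(L(s) - 208) = -80*(1/(21 + 1) - 208) = -80*(1/22 - 208) = -80*(-4575/22) = 183000/11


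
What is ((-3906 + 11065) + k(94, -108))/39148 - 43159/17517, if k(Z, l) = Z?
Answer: -1562537731/685755516 ≈ -2.2786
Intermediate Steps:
((-3906 + 11065) + k(94, -108))/39148 - 43159/17517 = ((-3906 + 11065) + 94)/39148 - 43159/17517 = (7159 + 94)*(1/39148) - 43159*1/17517 = 7253*(1/39148) - 43159/17517 = 7253/39148 - 43159/17517 = -1562537731/685755516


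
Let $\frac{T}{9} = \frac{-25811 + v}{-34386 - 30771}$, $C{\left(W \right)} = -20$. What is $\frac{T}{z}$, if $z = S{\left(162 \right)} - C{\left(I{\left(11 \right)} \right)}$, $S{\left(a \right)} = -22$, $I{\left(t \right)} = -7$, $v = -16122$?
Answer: $- \frac{125799}{43438} \approx -2.8961$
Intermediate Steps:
$z = -2$ ($z = -22 - -20 = -22 + 20 = -2$)
$T = \frac{125799}{21719}$ ($T = 9 \frac{-25811 - 16122}{-34386 - 30771} = 9 \left(- \frac{41933}{-65157}\right) = 9 \left(\left(-41933\right) \left(- \frac{1}{65157}\right)\right) = 9 \cdot \frac{41933}{65157} = \frac{125799}{21719} \approx 5.7921$)
$\frac{T}{z} = \frac{125799}{21719 \left(-2\right)} = \frac{125799}{21719} \left(- \frac{1}{2}\right) = - \frac{125799}{43438}$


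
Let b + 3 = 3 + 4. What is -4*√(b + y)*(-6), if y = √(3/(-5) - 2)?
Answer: 24*√(100 + 5*I*√65)/5 ≈ 48.929 + 9.491*I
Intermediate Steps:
y = I*√65/5 (y = √(3*(-⅕) - 2) = √(-⅗ - 2) = √(-13/5) = I*√65/5 ≈ 1.6125*I)
b = 4 (b = -3 + (3 + 4) = -3 + 7 = 4)
-4*√(b + y)*(-6) = -4*√(4 + I*√65/5)*(-6) = 24*√(4 + I*√65/5)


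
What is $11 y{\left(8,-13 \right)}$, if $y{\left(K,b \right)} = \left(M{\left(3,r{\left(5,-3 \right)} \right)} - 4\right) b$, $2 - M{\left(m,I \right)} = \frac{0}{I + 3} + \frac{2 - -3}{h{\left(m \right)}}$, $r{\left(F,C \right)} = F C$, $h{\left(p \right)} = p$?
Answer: $\frac{1573}{3} \approx 524.33$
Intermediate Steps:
$r{\left(F,C \right)} = C F$
$M{\left(m,I \right)} = 2 - \frac{5}{m}$ ($M{\left(m,I \right)} = 2 - \left(\frac{0}{I + 3} + \frac{2 - -3}{m}\right) = 2 - \left(\frac{0}{3 + I} + \frac{2 + 3}{m}\right) = 2 - \left(0 + \frac{5}{m}\right) = 2 - \frac{5}{m}$)
$y{\left(K,b \right)} = - \frac{11 b}{3}$ ($y{\left(K,b \right)} = \left(\left(2 - \frac{5}{3}\right) - 4\right) b = \left(\frac{1}{3} - 4\right) b = - \frac{11 b}{3}$)
$11 y{\left(8,-13 \right)} = 11 \left(\left(- \frac{11}{3}\right) \left(-13\right)\right) = 11 \cdot \frac{143}{3} = \frac{1573}{3}$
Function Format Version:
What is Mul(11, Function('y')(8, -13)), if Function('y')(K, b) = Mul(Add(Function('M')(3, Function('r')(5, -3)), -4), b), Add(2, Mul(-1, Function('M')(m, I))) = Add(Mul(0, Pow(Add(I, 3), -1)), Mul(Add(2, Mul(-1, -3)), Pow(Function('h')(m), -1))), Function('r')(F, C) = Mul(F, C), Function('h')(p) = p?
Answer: Rational(1573, 3) ≈ 524.33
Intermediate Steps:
Function('r')(F, C) = Mul(C, F)
Function('M')(m, I) = Add(2, Mul(-5, Pow(m, -1))) (Function('M')(m, I) = Add(2, Mul(-1, Add(Mul(0, Pow(Add(I, 3), -1)), Mul(Add(2, Mul(-1, -3)), Pow(m, -1))))) = Add(2, Mul(-1, Add(Mul(0, Pow(Add(3, I), -1)), Mul(Add(2, 3), Pow(m, -1))))) = Add(2, Mul(-1, Add(0, Mul(5, Pow(m, -1))))) = Add(2, Mul(-1, Mul(5, Pow(m, -1)))) = Add(2, Mul(-5, Pow(m, -1))))
Function('y')(K, b) = Mul(Rational(-11, 3), b) (Function('y')(K, b) = Mul(Add(Add(2, Mul(-5, Pow(3, -1))), -4), b) = Mul(Add(Add(2, Mul(-5, Rational(1, 3))), -4), b) = Mul(Add(Add(2, Rational(-5, 3)), -4), b) = Mul(Add(Rational(1, 3), -4), b) = Mul(Rational(-11, 3), b))
Mul(11, Function('y')(8, -13)) = Mul(11, Mul(Rational(-11, 3), -13)) = Mul(11, Rational(143, 3)) = Rational(1573, 3)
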